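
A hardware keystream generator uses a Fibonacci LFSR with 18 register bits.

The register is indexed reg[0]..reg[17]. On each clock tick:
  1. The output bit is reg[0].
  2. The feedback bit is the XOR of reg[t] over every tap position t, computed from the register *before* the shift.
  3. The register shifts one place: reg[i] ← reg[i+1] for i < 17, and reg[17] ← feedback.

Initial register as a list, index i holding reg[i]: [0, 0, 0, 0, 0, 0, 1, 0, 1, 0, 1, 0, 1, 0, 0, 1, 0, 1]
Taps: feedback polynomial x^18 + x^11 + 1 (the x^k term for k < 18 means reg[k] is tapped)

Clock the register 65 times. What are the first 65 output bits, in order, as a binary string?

step | reg (before) | out | fb
   0 | 000000101010100101 | 0 | 0
   1 | 000001010101001010 | 0 | 1
   2 | 000010101010010101 | 0 | 0
   3 | 000101010100101010 | 0 | 0
   4 | 001010101001010100 | 0 | 1
   5 | 010101010010101001 | 0 | 0
   6 | 101010100101010010 | 1 | 0
   7 | 010101001010100100 | 0 | 0
   8 | 101010010101001000 | 1 | 0
   9 | 010100101010010000 | 0 | 0
  10 | 101001010100100000 | 1 | 1
  11 | 010010101001000001 | 0 | 1
  12 | 100101010010000011 | 1 | 1
  13 | 001010100100000111 | 0 | 0
  14 | 010101001000001110 | 0 | 0
  15 | 101010010000011100 | 1 | 1
  16 | 010100100000111001 | 0 | 0
  17 | 101001000001110010 | 1 | 0
  18 | 010010000011100100 | 0 | 1
  19 | 100100000111001001 | 1 | 0
  20 | 001000001110010010 | 0 | 0
  21 | 010000011100100100 | 0 | 0
  22 | 100000111001001000 | 1 | 0
  23 | 000001110010010000 | 0 | 0
  24 | 000011100100100000 | 0 | 0
  25 | 000111001001000000 | 0 | 1
  26 | 001110010010000001 | 0 | 0
  27 | 011100100100000010 | 0 | 0
  28 | 111001001000000100 | 1 | 1
  29 | 110010010000001001 | 1 | 1
  30 | 100100100000010011 | 1 | 1
  31 | 001001000000100111 | 0 | 0
  32 | 010010000001001110 | 0 | 1
  33 | 100100000010011101 | 1 | 1
  34 | 001000000100111011 | 0 | 0
  35 | 010000001001110110 | 0 | 1
  36 | 100000010011101101 | 1 | 0
  37 | 000000100111011010 | 0 | 1
  38 | 000001001110110101 | 0 | 0
  39 | 000010011101101010 | 0 | 1
  40 | 000100111011010101 | 0 | 1
  41 | 001001110110101011 | 0 | 0
  42 | 010011101101010110 | 0 | 1
  43 | 100111011010101101 | 1 | 1
  44 | 001110110101011011 | 0 | 1
  45 | 011101101010110111 | 0 | 0
  46 | 111011010101101110 | 1 | 0
  47 | 110110101011011100 | 1 | 0
  48 | 101101010110111000 | 1 | 1
  49 | 011010101101110001 | 0 | 1
  50 | 110101011011100011 | 1 | 0
  51 | 101010110111000110 | 1 | 0
  52 | 010101101110001100 | 0 | 0
  53 | 101011011100011000 | 1 | 1
  54 | 010110111000110001 | 0 | 0
  55 | 101101110001100010 | 1 | 0
  56 | 011011100011000100 | 0 | 1
  57 | 110111000110001001 | 1 | 1
  58 | 101110001100010011 | 1 | 1
  59 | 011100011000100111 | 0 | 0
  60 | 111000110001001110 | 1 | 0
  61 | 110001100010011100 | 1 | 1
  62 | 100011000100111001 | 1 | 1
  63 | 000110001001110011 | 0 | 1
  64 | 001100010011100111 | 0 | 1

00000010101010010101001000001110010010000001001110110101011011100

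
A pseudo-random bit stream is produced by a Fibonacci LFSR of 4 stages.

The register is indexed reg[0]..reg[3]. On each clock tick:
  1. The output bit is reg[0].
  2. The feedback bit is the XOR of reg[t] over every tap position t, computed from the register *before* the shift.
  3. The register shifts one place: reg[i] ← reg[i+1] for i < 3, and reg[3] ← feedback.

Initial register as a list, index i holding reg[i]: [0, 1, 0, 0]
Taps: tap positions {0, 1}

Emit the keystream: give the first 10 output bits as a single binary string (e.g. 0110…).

step | reg (before) | out | fb
   0 | 0100 | 0 | 1
   1 | 1001 | 1 | 1
   2 | 0011 | 0 | 0
   3 | 0110 | 0 | 1
   4 | 1101 | 1 | 0
   5 | 1010 | 1 | 1
   6 | 0101 | 0 | 1
   7 | 1011 | 1 | 1
   8 | 0111 | 0 | 1
   9 | 1111 | 1 | 0

0100110101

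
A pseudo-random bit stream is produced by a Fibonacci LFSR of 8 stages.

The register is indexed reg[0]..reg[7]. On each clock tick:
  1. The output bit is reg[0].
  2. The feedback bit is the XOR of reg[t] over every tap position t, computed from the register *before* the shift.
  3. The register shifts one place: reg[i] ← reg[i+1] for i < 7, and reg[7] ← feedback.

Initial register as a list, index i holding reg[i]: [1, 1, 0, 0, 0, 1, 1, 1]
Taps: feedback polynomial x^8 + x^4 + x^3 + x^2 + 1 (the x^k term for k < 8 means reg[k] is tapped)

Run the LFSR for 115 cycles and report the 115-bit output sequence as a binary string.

1100011110011100110001011010010001010010101001110111011001111011111101001100110101000110000011101010101111100101000

tick  register→output (feedback)
  0  11000111→1 (1)
  1  10001111→1 (0)
  2  00011110→0 (0)
  3  00111100→0 (1)
  4  01111001→0 (1)
  5  11110011→1 (1)
  6  11100111→1 (0)
  7  11001110→1 (0)
  8  10011100→1 (1)
  9  00111001→0 (1)
 10  01110011→0 (0)
 11  11100110→1 (0)
 12  11001100→1 (0)
 13  10011000→1 (1)
 14  00110001→0 (0)
 15  01100010→0 (1)
 16  11000101→1 (1)
 17  10001011→1 (0)
 18  00010110→0 (1)
 19  00101101→0 (0)
 20  01011010→0 (0)
 21  10110100→1 (1)
 22  01101001→0 (0)
 23  11010010→1 (0)
 24  10100100→1 (0)
 25  01001000→0 (1)
 26  10010001→1 (0)
 27  00100010→0 (1)
 28  01000101→0 (0)
 29  10001010→1 (0)
 30  00010100→0 (1)
 31  00101001→0 (0)
 32  01010010→0 (1)
 33  10100101→1 (0)
 34  01001010→0 (1)
 35  10010101→1 (0)
 36  00101010→0 (0)
 37  01010100→0 (1)
 38  10101001→1 (1)
 39  01010011→0 (1)
 40  10100111→1 (0)
 41  01001110→0 (1)
 42  10011101→1 (1)
 43  00111011→0 (1)
 44  01110111→0 (0)
 45  11101110→1 (1)
 46  11011101→1 (1)
 47  10111011→1 (0)
 48  01110110→0 (0)
 49  11101100→1 (1)
 50  11011001→1 (1)
 51  10110011→1 (1)
 52  01100111→0 (1)
 53  11001111→1 (0)
 54  10011110→1 (1)
 55  00111101→0 (1)
 56  01111011→0 (1)
 57  11110111→1 (1)
 58  11101111→1 (1)
 59  11011111→1 (1)
 60  10111111→1 (0)
 61  01111110→0 (1)
 62  11111101→1 (0)
 63  11111010→1 (0)
 64  11110100→1 (1)
 65  11101001→1 (1)
 66  11010011→1 (0)
 67  10100110→1 (0)
 68  01001100→0 (1)
 69  10011001→1 (1)
 70  00110011→0 (0)
 71  01100110→0 (1)
 72  11001101→1 (0)
 73  10011010→1 (1)
 74  00110101→0 (0)
 75  01101010→0 (0)
 76  11010100→1 (0)
 77  10101000→1 (1)
 78  01010001→0 (1)
 79  10100011→1 (0)
 80  01000110→0 (0)
 81  10001100→1 (0)
 82  00011000→0 (0)
 83  00110000→0 (0)
 84  01100000→0 (1)
 85  11000001→1 (1)
 86  10000011→1 (1)
 87  00000111→0 (0)
 88  00001110→0 (1)
 89  00011101→0 (0)
 90  00111010→0 (1)
 91  01110101→0 (0)
 92  11101010→1 (1)
 93  11010101→1 (0)
 94  10101010→1 (1)
 95  01010101→0 (1)
 96  10101011→1 (1)
 97  01010111→0 (1)
 98  10101111→1 (1)
 99  01011111→0 (0)
100  10111110→1 (0)
101  01111100→0 (1)
102  11111001→1 (0)
103  11110010→1 (1)
104  11100101→1 (0)
105  11001010→1 (0)
106  10010100→1 (0)
107  00101000→0 (0)
108  01010000→0 (1)
109  10100001→1 (0)
110  01000010→0 (0)
111  10000100→1 (1)
112  00001001→0 (1)
113  00010011→0 (1)
114  00100111→0 (1)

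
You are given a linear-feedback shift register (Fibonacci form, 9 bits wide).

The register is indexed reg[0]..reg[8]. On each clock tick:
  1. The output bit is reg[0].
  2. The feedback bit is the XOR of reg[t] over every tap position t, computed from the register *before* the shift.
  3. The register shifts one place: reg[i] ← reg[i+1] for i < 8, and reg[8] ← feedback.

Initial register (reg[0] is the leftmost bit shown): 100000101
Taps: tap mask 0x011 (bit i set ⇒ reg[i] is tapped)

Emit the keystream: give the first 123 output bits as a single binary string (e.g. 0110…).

k : reg_k → out_k, fb_k
0: 100000101 → 1, fb=1
1: 000001011 → 0, fb=0
2: 000010110 → 0, fb=1
3: 000101101 → 0, fb=0
4: 001011010 → 0, fb=1
5: 010110101 → 0, fb=1
6: 101101011 → 1, fb=1
7: 011010111 → 0, fb=1
8: 110101111 → 1, fb=1
9: 101011111 → 1, fb=0
10: 010111110 → 0, fb=1
11: 101111101 → 1, fb=0
12: 011111010 → 0, fb=1
13: 111110101 → 1, fb=0
14: 111101010 → 1, fb=1
15: 111010101 → 1, fb=0
16: 110101010 → 1, fb=1
17: 101010101 → 1, fb=0
18: 010101010 → 0, fb=0
19: 101010100 → 1, fb=0
20: 010101000 → 0, fb=0
21: 101010000 → 1, fb=0
22: 010100000 → 0, fb=0
23: 101000000 → 1, fb=1
24: 010000001 → 0, fb=0
25: 100000010 → 1, fb=1
26: 000000101 → 0, fb=0
27: 000001010 → 0, fb=0
28: 000010100 → 0, fb=1
29: 000101001 → 0, fb=0
30: 001010010 → 0, fb=1
31: 010100101 → 0, fb=0
32: 101001010 → 1, fb=1
33: 010010101 → 0, fb=1
34: 100101011 → 1, fb=1
35: 001010111 → 0, fb=1
36: 010101111 → 0, fb=0
37: 101011110 → 1, fb=0
38: 010111100 → 0, fb=1
39: 101111001 → 1, fb=0
40: 011110010 → 0, fb=1
41: 111100101 → 1, fb=1
42: 111001011 → 1, fb=1
43: 110010111 → 1, fb=0
44: 100101110 → 1, fb=1
45: 001011101 → 0, fb=1
46: 010111011 → 0, fb=1
47: 101110111 → 1, fb=0
48: 011101110 → 0, fb=0
49: 111011100 → 1, fb=0
50: 110111000 → 1, fb=0
51: 101110000 → 1, fb=0
52: 011100000 → 0, fb=0
53: 111000000 → 1, fb=1
54: 110000001 → 1, fb=1
55: 100000011 → 1, fb=1
56: 000000111 → 0, fb=0
57: 000001110 → 0, fb=0
58: 000011100 → 0, fb=1
59: 000111001 → 0, fb=1
60: 001110011 → 0, fb=1
61: 011100111 → 0, fb=0
62: 111001110 → 1, fb=1
63: 110011101 → 1, fb=0
64: 100111010 → 1, fb=0
65: 001110100 → 0, fb=1
66: 011101001 → 0, fb=0
67: 111010010 → 1, fb=0
68: 110100100 → 1, fb=1
69: 101001001 → 1, fb=1
70: 010010011 → 0, fb=1
71: 100100111 → 1, fb=1
72: 001001111 → 0, fb=0
73: 010011110 → 0, fb=1
74: 100111101 → 1, fb=0
75: 001111010 → 0, fb=1
76: 011110101 → 0, fb=1
77: 111101011 → 1, fb=1
78: 111010111 → 1, fb=0
79: 110101110 → 1, fb=1
80: 101011101 → 1, fb=0
81: 010111010 → 0, fb=1
82: 101110101 → 1, fb=0
83: 011101010 → 0, fb=0
84: 111010100 → 1, fb=0
85: 110101000 → 1, fb=1
86: 101010001 → 1, fb=0
87: 010100010 → 0, fb=0
88: 101000100 → 1, fb=1
89: 010001001 → 0, fb=0
90: 100010010 → 1, fb=0
91: 000100100 → 0, fb=0
92: 001001000 → 0, fb=0
93: 010010000 → 0, fb=1
94: 100100001 → 1, fb=1
95: 001000011 → 0, fb=0
96: 010000110 → 0, fb=0
97: 100001100 → 1, fb=1
98: 000011001 → 0, fb=1
99: 000110011 → 0, fb=1
100: 001100111 → 0, fb=0
101: 011001110 → 0, fb=0
102: 110011100 → 1, fb=0
103: 100111000 → 1, fb=0
104: 001110000 → 0, fb=1
105: 011100001 → 0, fb=0
106: 111000010 → 1, fb=1
107: 110000101 → 1, fb=1
108: 100001011 → 1, fb=1
109: 000010111 → 0, fb=1
110: 000101111 → 0, fb=0
111: 001011110 → 0, fb=1
112: 010111101 → 0, fb=1
113: 101111011 → 1, fb=0
114: 011110110 → 0, fb=1
115: 111101101 → 1, fb=1
116: 111011011 → 1, fb=0
117: 110110110 → 1, fb=0
118: 101101100 → 1, fb=1
119: 011011001 → 0, fb=1
120: 110110011 → 1, fb=0
121: 101100110 → 1, fb=1
122: 011001101 → 0, fb=0

100000101101011111010101010000001010010101111001011101110000001110011101001001111010111010100010010000110011100001011110110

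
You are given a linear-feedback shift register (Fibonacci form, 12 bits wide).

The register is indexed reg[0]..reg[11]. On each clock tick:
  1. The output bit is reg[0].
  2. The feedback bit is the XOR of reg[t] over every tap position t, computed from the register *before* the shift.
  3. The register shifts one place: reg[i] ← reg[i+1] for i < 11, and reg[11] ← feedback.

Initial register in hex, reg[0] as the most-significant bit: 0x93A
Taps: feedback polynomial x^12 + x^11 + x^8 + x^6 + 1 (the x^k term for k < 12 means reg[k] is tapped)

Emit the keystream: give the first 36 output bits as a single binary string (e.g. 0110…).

100100111010100111111100110000001000

k : reg_k → out_k, fb_k
0: 100100111010 → 1, fb=1
1: 001001110101 → 0, fb=0
2: 010011101010 → 0, fb=0
3: 100111010100 → 1, fb=1
4: 001110101001 → 0, fb=1
5: 011101010011 → 0, fb=1
6: 111010100111 → 1, fb=1
7: 110101001111 → 1, fb=1
8: 101010011111 → 1, fb=1
9: 010100111111 → 0, fb=1
10: 101001111111 → 1, fb=0
11: 010011111110 → 0, fb=0
12: 100111111100 → 1, fb=1
13: 001111111001 → 0, fb=1
14: 011111110011 → 0, fb=0
15: 111111100110 → 1, fb=0
16: 111111001100 → 1, fb=0
17: 111110011000 → 1, fb=0
18: 111100110000 → 1, fb=0
19: 111001100000 → 1, fb=0
20: 110011000000 → 1, fb=1
21: 100110000001 → 1, fb=0
22: 001100000010 → 0, fb=0
23: 011000000100 → 0, fb=0
24: 110000001000 → 1, fb=0
25: 100000010000 → 1, fb=1
26: 000000100001 → 0, fb=0
27: 000001000010 → 0, fb=0
28: 000010000100 → 0, fb=0
29: 000100001000 → 0, fb=1
30: 001000010001 → 0, fb=1
31: 010000100011 → 0, fb=0
32: 100001000110 → 1, fb=1
33: 000010001101 → 0, fb=0
34: 000100011010 → 0, fb=1
35: 001000110101 → 0, fb=0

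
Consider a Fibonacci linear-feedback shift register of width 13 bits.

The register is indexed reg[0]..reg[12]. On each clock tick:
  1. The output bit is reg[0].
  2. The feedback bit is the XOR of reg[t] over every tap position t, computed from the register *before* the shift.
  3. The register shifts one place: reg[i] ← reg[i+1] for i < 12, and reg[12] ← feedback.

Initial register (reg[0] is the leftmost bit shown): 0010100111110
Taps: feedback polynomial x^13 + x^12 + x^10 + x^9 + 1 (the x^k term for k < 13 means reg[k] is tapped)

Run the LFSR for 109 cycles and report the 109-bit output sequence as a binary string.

0010100111110000011110100100101111100000011001101101100100000100000011100000000001010101010101100000110101110

k : reg_k → out_k, fb_k
0: 0010100111110 → 0, fb=0
1: 0101001111100 → 0, fb=0
2: 1010011111000 → 1, fb=0
3: 0100111110000 → 0, fb=0
4: 1001111100000 → 1, fb=1
5: 0011111000001 → 0, fb=1
6: 0111110000011 → 0, fb=1
7: 1111100000111 → 1, fb=1
8: 1111000001111 → 1, fb=0
9: 1110000011110 → 1, fb=1
10: 1100000111101 → 1, fb=0
11: 1000001111010 → 1, fb=0
12: 0000011110100 → 0, fb=1
13: 0000111101001 → 0, fb=0
14: 0001111010010 → 0, fb=0
15: 0011110100100 → 0, fb=1
16: 0111101001001 → 0, fb=0
17: 1111010010010 → 1, fb=1
18: 1110100100101 → 1, fb=1
19: 1101001001011 → 1, fb=1
20: 1010010010111 → 1, fb=1
21: 0100100101111 → 0, fb=1
22: 1001001011111 → 1, fb=0
23: 0010010111110 → 0, fb=0
24: 0100101111100 → 0, fb=0
25: 1001011111000 → 1, fb=0
26: 0010111110000 → 0, fb=0
27: 0101111100000 → 0, fb=0
28: 1011111000000 → 1, fb=1
29: 0111110000001 → 0, fb=1
30: 1111100000011 → 1, fb=0
31: 1111000000110 → 1, fb=0
32: 1110000001100 → 1, fb=1
33: 1100000011001 → 1, fb=1
34: 1000000110011 → 1, fb=0
35: 0000001100110 → 0, fb=1
36: 0000011001101 → 0, fb=1
37: 0000110011011 → 0, fb=0
38: 0001100110110 → 0, fb=1
39: 0011001101101 → 0, fb=1
40: 0110011011011 → 0, fb=0
41: 1100110110110 → 1, fb=0
42: 1001101101100 → 1, fb=1
43: 0011011011001 → 0, fb=0
44: 0110110110010 → 0, fb=0
45: 1101101100100 → 1, fb=0
46: 1011011001000 → 1, fb=0
47: 0110110010000 → 0, fb=0
48: 1101100100000 → 1, fb=1
49: 1011001000001 → 1, fb=0
50: 0110010000010 → 0, fb=0
51: 1100100000100 → 1, fb=0
52: 1001000001000 → 1, fb=0
53: 0010000010000 → 0, fb=0
54: 0100000100000 → 0, fb=0
55: 1000001000000 → 1, fb=1
56: 0000010000001 → 0, fb=1
57: 0000100000011 → 0, fb=1
58: 0001000000111 → 0, fb=0
59: 0010000001110 → 0, fb=0
60: 0100000011100 → 0, fb=0
61: 1000000111000 → 1, fb=0
62: 0000001110000 → 0, fb=0
63: 0000011100000 → 0, fb=0
64: 0000111000000 → 0, fb=0
65: 0001110000000 → 0, fb=0
66: 0011100000000 → 0, fb=0
67: 0111000000000 → 0, fb=0
68: 1110000000000 → 1, fb=1
69: 1100000000001 → 1, fb=0
70: 1000000000010 → 1, fb=1
71: 0000000000101 → 0, fb=0
72: 0000000001010 → 0, fb=1
73: 0000000010101 → 0, fb=0
74: 0000000101010 → 0, fb=1
75: 0000001010101 → 0, fb=0
76: 0000010101010 → 0, fb=1
77: 0000101010101 → 0, fb=0
78: 0001010101010 → 0, fb=1
79: 0010101010101 → 0, fb=0
80: 0101010101010 → 0, fb=1
81: 1010101010101 → 1, fb=1
82: 0101010101011 → 0, fb=0
83: 1010101010110 → 1, fb=0
84: 0101010101100 → 0, fb=0
85: 1010101011000 → 1, fb=0
86: 0101010110000 → 0, fb=0
87: 1010101100000 → 1, fb=1
88: 0101011000001 → 0, fb=1
89: 1010110000011 → 1, fb=0
90: 0101100000110 → 0, fb=1
91: 1011000001101 → 1, fb=0
92: 0110000011010 → 0, fb=1
93: 1100000110101 → 1, fb=1
94: 1000001101011 → 1, fb=1
95: 0000011010111 → 0, fb=0
96: 0000110101110 → 0, fb=0
97: 0001101011100 → 0, fb=0
98: 0011010111000 → 0, fb=1
99: 0110101110001 → 0, fb=1
100: 1101011100011 → 1, fb=0
101: 1010111000110 → 1, fb=0
102: 0101110001100 → 0, fb=0
103: 1011100011000 → 1, fb=0
104: 0111000110000 → 0, fb=0
105: 1110001100000 → 1, fb=1
106: 1100011000001 → 1, fb=0
107: 1000110000010 → 1, fb=1
108: 0001100000101 → 0, fb=0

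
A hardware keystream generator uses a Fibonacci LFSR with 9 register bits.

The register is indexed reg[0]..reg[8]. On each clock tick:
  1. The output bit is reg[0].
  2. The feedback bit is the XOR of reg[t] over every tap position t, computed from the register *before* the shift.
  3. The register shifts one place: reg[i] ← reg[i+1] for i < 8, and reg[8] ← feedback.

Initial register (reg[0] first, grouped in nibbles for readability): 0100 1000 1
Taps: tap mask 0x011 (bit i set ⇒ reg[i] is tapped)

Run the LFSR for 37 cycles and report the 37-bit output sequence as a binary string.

0100100011100011011010101110001001100

step | reg (before) | out | fb
   0 | 010010001 | 0 | 1
   1 | 100100011 | 1 | 1
   2 | 001000111 | 0 | 0
   3 | 010001110 | 0 | 0
   4 | 100011100 | 1 | 0
   5 | 000111000 | 0 | 1
   6 | 001110001 | 0 | 1
   7 | 011100011 | 0 | 0
   8 | 111000110 | 1 | 1
   9 | 110001101 | 1 | 1
  10 | 100011011 | 1 | 0
  11 | 000110110 | 0 | 1
  12 | 001101101 | 0 | 0
  13 | 011011010 | 0 | 1
  14 | 110110101 | 1 | 0
  15 | 101101010 | 1 | 1
  16 | 011010101 | 0 | 1
  17 | 110101011 | 1 | 1
  18 | 101010111 | 1 | 0
  19 | 010101110 | 0 | 0
  20 | 101011100 | 1 | 0
  21 | 010111000 | 0 | 1
  22 | 101110001 | 1 | 0
  23 | 011100010 | 0 | 0
  24 | 111000100 | 1 | 1
  25 | 110001001 | 1 | 1
  26 | 100010011 | 1 | 0
  27 | 000100110 | 0 | 0
  28 | 001001100 | 0 | 0
  29 | 010011000 | 0 | 1
  30 | 100110001 | 1 | 0
  31 | 001100010 | 0 | 0
  32 | 011000100 | 0 | 0
  33 | 110001000 | 1 | 1
  34 | 100010001 | 1 | 0
  35 | 000100010 | 0 | 0
  36 | 001000100 | 0 | 0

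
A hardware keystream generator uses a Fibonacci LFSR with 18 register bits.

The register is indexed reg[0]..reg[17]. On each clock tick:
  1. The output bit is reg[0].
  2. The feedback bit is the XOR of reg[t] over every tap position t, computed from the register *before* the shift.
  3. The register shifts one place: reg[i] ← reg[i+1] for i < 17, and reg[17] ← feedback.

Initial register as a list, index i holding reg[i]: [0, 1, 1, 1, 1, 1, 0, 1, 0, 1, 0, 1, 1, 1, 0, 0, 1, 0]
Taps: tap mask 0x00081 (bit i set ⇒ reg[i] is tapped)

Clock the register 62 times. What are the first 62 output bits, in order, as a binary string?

k : reg_k → out_k, fb_k
0: 011111010101110010 → 0, fb=1
1: 111110101011100101 → 1, fb=1
2: 111101010111001011 → 1, fb=0
3: 111010101110010110 → 1, fb=1
4: 110101011100101101 → 1, fb=0
5: 101010111001011010 → 1, fb=0
6: 010101110010110100 → 0, fb=1
7: 101011100101101001 → 1, fb=1
8: 010111001011010011 → 0, fb=0
9: 101110010110100110 → 1, fb=0
10: 011100101101001100 → 0, fb=0
11: 111001011010011000 → 1, fb=0
12: 110010110100110000 → 1, fb=0
13: 100101101001100000 → 1, fb=1
14: 001011010011000001 → 0, fb=1
15: 010110100110000011 → 0, fb=0
16: 101101001100000110 → 1, fb=1
17: 011010011000001101 → 0, fb=1
18: 110100110000011011 → 1, fb=0
19: 101001100000110110 → 1, fb=1
20: 010011000001101101 → 0, fb=0
21: 100110000011011010 → 1, fb=1
22: 001100000110110101 → 0, fb=0
23: 011000001101101010 → 0, fb=0
24: 110000011011010100 → 1, fb=0
25: 100000110110101000 → 1, fb=0
26: 000001101101010000 → 0, fb=0
27: 000011011010100000 → 0, fb=1
28: 000110110101000001 → 0, fb=1
29: 001101101010000011 → 0, fb=0
30: 011011010100000110 → 0, fb=1
31: 110110101000001101 → 1, fb=1
32: 101101010000011011 → 1, fb=0
33: 011010100000110110 → 0, fb=0
34: 110101000001101100 → 1, fb=1
35: 101010000011011001 → 1, fb=1
36: 010100000110110011 → 0, fb=0
37: 101000001101100110 → 1, fb=1
38: 010000011011001101 → 0, fb=1
39: 100000110110011011 → 1, fb=0
40: 000001101100110110 → 0, fb=0
41: 000011011001101100 → 0, fb=1
42: 000110110011011001 → 0, fb=1
43: 001101100110110011 → 0, fb=0
44: 011011001101100110 → 0, fb=0
45: 110110011011001100 → 1, fb=0
46: 101100110110011000 → 1, fb=0
47: 011001101100110000 → 0, fb=0
48: 110011011001100000 → 1, fb=0
49: 100110110011000000 → 1, fb=0
50: 001101100110000000 → 0, fb=0
51: 011011001100000000 → 0, fb=0
52: 110110011000000000 → 1, fb=0
53: 101100110000000000 → 1, fb=0
54: 011001100000000000 → 0, fb=0
55: 110011000000000000 → 1, fb=1
56: 100110000000000001 → 1, fb=1
57: 001100000000000011 → 0, fb=0
58: 011000000000000110 → 0, fb=0
59: 110000000000001100 → 1, fb=1
60: 100000000000011001 → 1, fb=1
61: 000000000000110011 → 0, fb=0

01111101010111001011010011000001101101010000011011001101100110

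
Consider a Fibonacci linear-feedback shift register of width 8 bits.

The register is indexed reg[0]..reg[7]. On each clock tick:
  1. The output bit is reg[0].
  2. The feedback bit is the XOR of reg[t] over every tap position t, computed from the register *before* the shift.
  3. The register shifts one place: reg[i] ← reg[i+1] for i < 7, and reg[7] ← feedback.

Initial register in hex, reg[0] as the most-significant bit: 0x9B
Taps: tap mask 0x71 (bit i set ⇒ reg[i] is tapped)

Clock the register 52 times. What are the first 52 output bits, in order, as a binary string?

step | reg (before) | out | fb
   0 | 10011011 | 1 | 1
   1 | 00110111 | 0 | 0
   2 | 01101110 | 0 | 1
   3 | 11011101 | 1 | 1
   4 | 10111011 | 1 | 1
   5 | 01110111 | 0 | 0
   6 | 11101110 | 1 | 0
   7 | 11011100 | 1 | 1
   8 | 10111001 | 1 | 0
   9 | 01110010 | 0 | 1
  10 | 11100101 | 1 | 0
  11 | 11001010 | 1 | 1
  12 | 10010101 | 1 | 0
  13 | 00101010 | 0 | 0
  14 | 01010100 | 0 | 1
  15 | 10101001 | 1 | 0
  16 | 01010010 | 0 | 1
  17 | 10100101 | 1 | 0
  18 | 01001010 | 0 | 0
  19 | 10010100 | 1 | 0
  20 | 00101000 | 0 | 1
  21 | 01010001 | 0 | 0
  22 | 10100010 | 1 | 0
  23 | 01000100 | 0 | 1
  24 | 10001001 | 1 | 0
  25 | 00010010 | 0 | 1
  26 | 00100101 | 0 | 1
  27 | 01001011 | 0 | 0
  28 | 10010110 | 1 | 1
  29 | 00101101 | 0 | 0
  30 | 01011010 | 0 | 0
  31 | 10110100 | 1 | 0
  32 | 01101000 | 0 | 1
  33 | 11010001 | 1 | 1
  34 | 10100011 | 1 | 0
  35 | 01000110 | 0 | 0
  36 | 10001100 | 1 | 1
  37 | 00011001 | 0 | 1
  38 | 00110011 | 0 | 1
  39 | 01100111 | 0 | 0
  40 | 11001110 | 1 | 0
  41 | 10011100 | 1 | 1
  42 | 00111001 | 0 | 1
  43 | 01110011 | 0 | 1
  44 | 11100111 | 1 | 1
  45 | 11001111 | 1 | 0
  46 | 10011110 | 1 | 0
  47 | 00111100 | 0 | 0
  48 | 01111000 | 0 | 1
  49 | 11110001 | 1 | 1
  50 | 11100011 | 1 | 0
  51 | 11000110 | 1 | 1

1001101110111001010100101000100101101000110011100111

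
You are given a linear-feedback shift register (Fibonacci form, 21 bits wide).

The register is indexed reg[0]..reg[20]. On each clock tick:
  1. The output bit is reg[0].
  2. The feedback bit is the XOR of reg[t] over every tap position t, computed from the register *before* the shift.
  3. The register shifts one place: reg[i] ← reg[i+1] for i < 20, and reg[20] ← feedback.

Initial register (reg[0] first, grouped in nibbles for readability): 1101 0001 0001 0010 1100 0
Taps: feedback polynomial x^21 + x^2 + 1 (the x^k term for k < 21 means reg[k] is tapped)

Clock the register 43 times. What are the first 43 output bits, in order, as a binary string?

1101000100010010110001001010101011001110101

tick  register→output (feedback)
  0  110100010001001011000→1 (1)
  1  101000100010010110001→1 (0)
  2  010001000100101100010→0 (0)
  3  100010001001011000100→1 (1)
  4  000100010010110001001→0 (0)
  5  001000100101100010010→0 (1)
  6  010001001011000100101→0 (0)
  7  100010010110001001010→1 (1)
  8  000100101100010010101→0 (0)
  9  001001011000100101010→0 (1)
 10  010010110001001010101→0 (0)
 11  100101100010010101010→1 (1)
 12  001011000100101010101→0 (1)
 13  010110001001010101011→0 (0)
 14  101100010010101010110→1 (0)
 15  011000100101010101100→0 (1)
 16  110001001010101011001→1 (1)
 17  100010010101010110011→1 (1)
 18  000100101010101100111→0 (0)
 19  001001010101011001110→0 (1)
 20  010010101010110011101→0 (0)
 21  100101010101100111010→1 (1)
 22  001010101011001110101→0 (1)
 23  010101010110011101011→0 (0)
 24  101010101100111010110→1 (0)
 25  010101011001110101100→0 (0)
 26  101010110011101011000→1 (0)
 27  010101100111010110000→0 (0)
 28  101011001110101100000→1 (0)
 29  010110011101011000000→0 (0)
 30  101100111010110000000→1 (0)
 31  011001110101100000000→0 (1)
 32  110011101011000000001→1 (1)
 33  100111010110000000011→1 (1)
 34  001110101100000000111→0 (1)
 35  011101011000000001111→0 (1)
 36  111010110000000011111→1 (0)
 37  110101100000000111110→1 (1)
 38  101011000000001111101→1 (0)
 39  010110000000011111010→0 (0)
 40  101100000000111110100→1 (0)
 41  011000000001111101000→0 (1)
 42  110000000011111010001→1 (1)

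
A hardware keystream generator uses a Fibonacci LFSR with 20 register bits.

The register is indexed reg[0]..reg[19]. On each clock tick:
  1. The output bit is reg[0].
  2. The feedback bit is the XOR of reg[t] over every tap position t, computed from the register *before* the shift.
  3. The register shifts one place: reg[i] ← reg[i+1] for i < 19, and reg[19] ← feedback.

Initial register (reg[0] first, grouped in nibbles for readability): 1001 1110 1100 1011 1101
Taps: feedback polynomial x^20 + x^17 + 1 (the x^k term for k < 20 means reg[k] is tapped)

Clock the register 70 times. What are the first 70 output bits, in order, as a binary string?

k : reg_k → out_k, fb_k
0: 10011110110010111101 → 1, fb=0
1: 00111101100101111010 → 0, fb=0
2: 01111011001011110100 → 0, fb=1
3: 11110110010111101001 → 1, fb=1
4: 11101100101111010011 → 1, fb=1
5: 11011001011110100111 → 1, fb=0
6: 10110010111101001110 → 1, fb=0
7: 01100101111010011100 → 0, fb=1
8: 11001011110100111001 → 1, fb=1
9: 10010111101001110011 → 1, fb=1
10: 00101111010011100111 → 0, fb=1
11: 01011110100111001111 → 0, fb=1
12: 10111101001110011111 → 1, fb=0
13: 01111010011100111110 → 0, fb=1
14: 11110100111001111101 → 1, fb=0
15: 11101001110011111010 → 1, fb=1
16: 11010011100111110101 → 1, fb=0
17: 10100111001111101010 → 1, fb=1
18: 01001110011111010101 → 0, fb=1
19: 10011100111110101011 → 1, fb=1
20: 00111001111101010111 → 0, fb=1
21: 01110011111010101111 → 0, fb=1
22: 11100111110101011111 → 1, fb=0
23: 11001111101010111110 → 1, fb=0
24: 10011111010101111100 → 1, fb=0
25: 00111110101011111000 → 0, fb=0
26: 01111101010111110000 → 0, fb=0
27: 11111010101111100000 → 1, fb=1
28: 11110101011111000001 → 1, fb=1
29: 11101010111110000011 → 1, fb=1
30: 11010101111100000111 → 1, fb=0
31: 10101011111000001110 → 1, fb=0
32: 01010111110000011100 → 0, fb=1
33: 10101111100000111001 → 1, fb=1
34: 01011111000001110011 → 0, fb=0
35: 10111110000011100110 → 1, fb=0
36: 01111100000111001100 → 0, fb=1
37: 11111000001110011001 → 1, fb=1
38: 11110000011100110011 → 1, fb=1
39: 11100000111001100111 → 1, fb=0
40: 11000001110011001110 → 1, fb=0
41: 10000011100110011100 → 1, fb=0
42: 00000111001100111000 → 0, fb=0
43: 00001110011001110000 → 0, fb=0
44: 00011100110011100000 → 0, fb=0
45: 00111001100111000000 → 0, fb=0
46: 01110011001110000000 → 0, fb=0
47: 11100110011100000000 → 1, fb=1
48: 11001100111000000001 → 1, fb=1
49: 10011001110000000011 → 1, fb=1
50: 00110011100000000111 → 0, fb=1
51: 01100111000000001111 → 0, fb=1
52: 11001110000000011111 → 1, fb=0
53: 10011100000000111110 → 1, fb=0
54: 00111000000001111100 → 0, fb=1
55: 01110000000011111001 → 0, fb=0
56: 11100000000111110010 → 1, fb=1
57: 11000000001111100101 → 1, fb=0
58: 10000000011111001010 → 1, fb=1
59: 00000000111110010101 → 0, fb=1
60: 00000001111100101011 → 0, fb=0
61: 00000011111001010110 → 0, fb=1
62: 00000111110010101101 → 0, fb=1
63: 00001111100101011011 → 0, fb=0
64: 00011111001010110110 → 0, fb=1
65: 00111110010101101101 → 0, fb=1
66: 01111100101011011011 → 0, fb=0
67: 11111001010110110110 → 1, fb=0
68: 11110010101101101100 → 1, fb=0
69: 11100101011011011000 → 1, fb=1

1001111011001011110100111001111101010111110000011100110011100000000111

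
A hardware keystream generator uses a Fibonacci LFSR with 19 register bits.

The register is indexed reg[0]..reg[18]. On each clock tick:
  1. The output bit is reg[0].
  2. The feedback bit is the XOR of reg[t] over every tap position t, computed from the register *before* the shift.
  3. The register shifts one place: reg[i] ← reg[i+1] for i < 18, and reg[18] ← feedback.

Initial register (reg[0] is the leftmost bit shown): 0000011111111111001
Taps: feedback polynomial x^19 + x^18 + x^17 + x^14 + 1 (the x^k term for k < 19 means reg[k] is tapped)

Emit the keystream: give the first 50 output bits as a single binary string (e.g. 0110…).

step | reg (before) | out | fb
   0 | 0000011111111111001 | 0 | 0
   1 | 0000111111111110010 | 0 | 0
   2 | 0001111111111100100 | 0 | 0
   3 | 0011111111111001000 | 0 | 0
   4 | 0111111111110010000 | 0 | 1
   5 | 1111111111100100001 | 1 | 0
   6 | 1111111111001000010 | 1 | 0
   7 | 1111111110010000100 | 1 | 1
   8 | 1111111100100001001 | 1 | 0
   9 | 1111111001000010010 | 1 | 1
  10 | 1111110010000100101 | 1 | 0
  11 | 1111100100001001010 | 1 | 0
  12 | 1111001000010010100 | 1 | 0
  13 | 1110010000100101000 | 1 | 1
  14 | 1100100001001010001 | 1 | 1
  15 | 1001000010010100011 | 1 | 1
  16 | 0010000100101000111 | 0 | 0
  17 | 0100001001010001110 | 0 | 1
  18 | 1000010010100011101 | 1 | 1
  19 | 0000100101000111011 | 0 | 1
  20 | 0001001010001110111 | 0 | 1
  21 | 0010010100011101111 | 0 | 0
  22 | 0100101000111011110 | 0 | 0
  23 | 1001010001110111100 | 1 | 0
  24 | 0010100011101111000 | 0 | 1
  25 | 0101000111011110001 | 0 | 0
  26 | 1010001110111100010 | 1 | 0
  27 | 0100011101111000100 | 0 | 0
  28 | 1000111011110001000 | 1 | 1
  29 | 0001110111100010001 | 0 | 0
  30 | 0011101111000100010 | 0 | 1
  31 | 0111011110001000101 | 0 | 1
  32 | 1110111100010001011 | 1 | 1
  33 | 1101111000100010111 | 1 | 0
  34 | 1011110001000101110 | 1 | 0
  35 | 0111100010001011100 | 0 | 1
  36 | 1111000100010111001 | 1 | 1
  37 | 1110001000101110011 | 1 | 0
  38 | 1100010001011100110 | 1 | 0
  39 | 1000100010111001100 | 1 | 1
  40 | 0001000101110011001 | 0 | 0
  41 | 0010001011100110010 | 0 | 0
  42 | 0100010111001100100 | 0 | 0
  43 | 1000101110011001000 | 1 | 1
  44 | 0001011100110010001 | 0 | 0
  45 | 0010111001100100010 | 0 | 1
  46 | 0101110011001000101 | 0 | 1
  47 | 1011100110010001011 | 1 | 1
  48 | 0111001100100010111 | 0 | 1
  49 | 1110011001000101111 | 1 | 1

00000111111111110010000100101000111011110001000101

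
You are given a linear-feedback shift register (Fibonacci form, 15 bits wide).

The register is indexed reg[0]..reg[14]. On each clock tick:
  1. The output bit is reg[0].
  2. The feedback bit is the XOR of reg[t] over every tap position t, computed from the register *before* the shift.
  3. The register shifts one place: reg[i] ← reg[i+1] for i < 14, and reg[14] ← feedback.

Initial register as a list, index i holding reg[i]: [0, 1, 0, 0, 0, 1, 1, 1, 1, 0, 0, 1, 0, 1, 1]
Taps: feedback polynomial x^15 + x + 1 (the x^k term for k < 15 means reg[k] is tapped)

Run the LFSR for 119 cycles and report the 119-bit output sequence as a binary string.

step | reg (before) | out | fb
   0 | 010001111001011 | 0 | 1
   1 | 100011110010111 | 1 | 1
   2 | 000111100101111 | 0 | 0
   3 | 001111001011110 | 0 | 0
   4 | 011110010111100 | 0 | 1
   5 | 111100101111001 | 1 | 0
   6 | 111001011110010 | 1 | 0
   7 | 110010111100100 | 1 | 0
   8 | 100101111001000 | 1 | 1
   9 | 001011110010001 | 0 | 0
  10 | 010111100100010 | 0 | 1
  11 | 101111001000101 | 1 | 1
  12 | 011110010001011 | 0 | 1
  13 | 111100100010111 | 1 | 0
  14 | 111001000101110 | 1 | 0
  15 | 110010001011100 | 1 | 0
  16 | 100100010111000 | 1 | 1
  17 | 001000101110001 | 0 | 0
  18 | 010001011100010 | 0 | 1
  19 | 100010111000101 | 1 | 1
  20 | 000101110001011 | 0 | 0
  21 | 001011100010110 | 0 | 0
  22 | 010111000101100 | 0 | 1
  23 | 101110001011001 | 1 | 1
  24 | 011100010110011 | 0 | 1
  25 | 111000101100111 | 1 | 0
  26 | 110001011001110 | 1 | 0
  27 | 100010110011100 | 1 | 1
  28 | 000101100111001 | 0 | 0
  29 | 001011001110010 | 0 | 0
  30 | 010110011100100 | 0 | 1
  31 | 101100111001001 | 1 | 1
  32 | 011001110010011 | 0 | 1
  33 | 110011100100111 | 1 | 0
  34 | 100111001001110 | 1 | 1
  35 | 001110010011101 | 0 | 0
  36 | 011100100111010 | 0 | 1
  37 | 111001001110101 | 1 | 0
  38 | 110010011101010 | 1 | 0
  39 | 100100111010100 | 1 | 1
  40 | 001001110101001 | 0 | 0
  41 | 010011101010010 | 0 | 1
  42 | 100111010100101 | 1 | 1
  43 | 001110101001011 | 0 | 0
  44 | 011101010010110 | 0 | 1
  45 | 111010100101101 | 1 | 0
  46 | 110101001011010 | 1 | 0
  47 | 101010010110100 | 1 | 1
  48 | 010100101101001 | 0 | 1
  49 | 101001011010011 | 1 | 1
  50 | 010010110100111 | 0 | 1
  51 | 100101101001111 | 1 | 1
  52 | 001011010011111 | 0 | 0
  53 | 010110100111110 | 0 | 1
  54 | 101101001111101 | 1 | 1
  55 | 011010011111011 | 0 | 1
  56 | 110100111110111 | 1 | 0
  57 | 101001111101110 | 1 | 1
  58 | 010011111011101 | 0 | 1
  59 | 100111110111011 | 1 | 1
  60 | 001111101110111 | 0 | 0
  61 | 011111011101110 | 0 | 1
  62 | 111110111011101 | 1 | 0
  63 | 111101110111010 | 1 | 0
  64 | 111011101110100 | 1 | 0
  65 | 110111011101000 | 1 | 0
  66 | 101110111010000 | 1 | 1
  67 | 011101110100001 | 0 | 1
  68 | 111011101000011 | 1 | 0
  69 | 110111010000110 | 1 | 0
  70 | 101110100001100 | 1 | 1
  71 | 011101000011001 | 0 | 1
  72 | 111010000110011 | 1 | 0
  73 | 110100001100110 | 1 | 0
  74 | 101000011001100 | 1 | 1
  75 | 010000110011001 | 0 | 1
  76 | 100001100110011 | 1 | 1
  77 | 000011001100111 | 0 | 0
  78 | 000110011001110 | 0 | 0
  79 | 001100110011100 | 0 | 0
  80 | 011001100111000 | 0 | 1
  81 | 110011001110001 | 1 | 0
  82 | 100110011100010 | 1 | 1
  83 | 001100111000101 | 0 | 0
  84 | 011001110001010 | 0 | 1
  85 | 110011100010101 | 1 | 0
  86 | 100111000101010 | 1 | 1
  87 | 001110001010101 | 0 | 0
  88 | 011100010101010 | 0 | 1
  89 | 111000101010101 | 1 | 0
  90 | 110001010101010 | 1 | 0
  91 | 100010101010100 | 1 | 1
  92 | 000101010101001 | 0 | 0
  93 | 001010101010010 | 0 | 0
  94 | 010101010100100 | 0 | 1
  95 | 101010101001001 | 1 | 1
  96 | 010101010010011 | 0 | 1
  97 | 101010100100111 | 1 | 1
  98 | 010101001001111 | 0 | 1
  99 | 101010010011111 | 1 | 1
 100 | 010100100111111 | 0 | 1
 101 | 101001001111111 | 1 | 1
 102 | 010010011111111 | 0 | 1
 103 | 100100111111111 | 1 | 1
 104 | 001001111111111 | 0 | 0
 105 | 010011111111110 | 0 | 1
 106 | 100111111111101 | 1 | 1
 107 | 001111111111011 | 0 | 0
 108 | 011111111110110 | 0 | 1
 109 | 111111111101101 | 1 | 0
 110 | 111111111011010 | 1 | 0
 111 | 111111110110100 | 1 | 0
 112 | 111111101101000 | 1 | 0
 113 | 111111011010000 | 1 | 0
 114 | 111110110100000 | 1 | 0
 115 | 111101101000000 | 1 | 0
 116 | 111011010000000 | 1 | 0
 117 | 110110100000000 | 1 | 0
 118 | 101101000000000 | 1 | 1

01000111100101111001000101110001011001110010011101010010110100111110111011101000011001100111000101010101001001111111111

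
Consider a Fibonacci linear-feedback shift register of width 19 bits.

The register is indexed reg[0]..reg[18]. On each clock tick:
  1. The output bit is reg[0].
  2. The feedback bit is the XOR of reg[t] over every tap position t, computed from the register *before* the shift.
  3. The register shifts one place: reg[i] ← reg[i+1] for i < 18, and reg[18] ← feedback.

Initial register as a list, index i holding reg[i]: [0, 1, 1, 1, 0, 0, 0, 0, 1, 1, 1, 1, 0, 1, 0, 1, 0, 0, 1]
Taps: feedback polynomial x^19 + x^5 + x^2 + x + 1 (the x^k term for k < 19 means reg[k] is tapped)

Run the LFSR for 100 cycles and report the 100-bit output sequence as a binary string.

step | reg (before) | out | fb
   0 | 0111000011110101001 | 0 | 0
   1 | 1110000111101010010 | 1 | 1
   2 | 1100001111010100101 | 1 | 0
   3 | 1000011110101001010 | 1 | 0
   4 | 0000111101010010100 | 0 | 1
   5 | 0001111010100101001 | 0 | 1
   6 | 0011110101001010011 | 0 | 0
   7 | 0111101010010100110 | 0 | 0
   8 | 1111010100101001100 | 1 | 0
   9 | 1110101001010011000 | 1 | 1
  10 | 1101010010100110001 | 1 | 1
  11 | 1010100101001100011 | 1 | 0
  12 | 0101001010011000110 | 0 | 1
  13 | 1010010100110001101 | 1 | 1
  14 | 0100101001100011011 | 0 | 1
  15 | 1001010011000110111 | 1 | 0
  16 | 0010100110001101110 | 0 | 1
  17 | 0101001100011011101 | 0 | 1
  18 | 1010011000110111011 | 1 | 1
  19 | 0100110001101110111 | 0 | 0
  20 | 1001100011011101110 | 1 | 1
  21 | 0011000110111011101 | 0 | 1
  22 | 0110001101110111011 | 0 | 0
  23 | 1100011011101110110 | 1 | 1
  24 | 1000110111011101101 | 1 | 0
  25 | 0001101110111011010 | 0 | 0
  26 | 0011011101110110100 | 0 | 0
  27 | 0110111011101101000 | 0 | 1
  28 | 1101110111011010001 | 1 | 1
  29 | 1011101110110100011 | 1 | 0
  30 | 0111011101101000110 | 0 | 1
  31 | 1110111011010001101 | 1 | 0
  32 | 1101110110100011010 | 1 | 1
  33 | 1011101101000110101 | 1 | 0
  34 | 0111011010001101010 | 0 | 1
  35 | 1110110100011010101 | 1 | 0
  36 | 1101101000110101010 | 1 | 0
  37 | 1011010001101010100 | 1 | 1
  38 | 0110100011010101001 | 0 | 0
  39 | 1101000110101010010 | 1 | 0
  40 | 1010001101010100100 | 1 | 0
  41 | 0100011010101001000 | 0 | 0
  42 | 1000110101010010000 | 1 | 0
  43 | 0001101010100100000 | 0 | 0
  44 | 0011010101001000000 | 0 | 0
  45 | 0110101010010000000 | 0 | 0
  46 | 1101010100100000000 | 1 | 1
  47 | 1010101001000000001 | 1 | 0
  48 | 0101010010000000010 | 0 | 0
  49 | 1010100100000000100 | 1 | 0
  50 | 0101001000000001000 | 0 | 1
  51 | 1010010000000010001 | 1 | 1
  52 | 0100100000000100011 | 0 | 1
  53 | 1001000000001000111 | 1 | 1
  54 | 0010000000010001111 | 0 | 1
  55 | 0100000000100011111 | 0 | 1
  56 | 1000000001000111111 | 1 | 1
  57 | 0000000010001111111 | 0 | 0
  58 | 0000000100011111110 | 0 | 0
  59 | 0000001000111111100 | 0 | 0
  60 | 0000010001111111000 | 0 | 1
  61 | 0000100011111110001 | 0 | 0
  62 | 0001000111111100010 | 0 | 0
  63 | 0010001111111000100 | 0 | 1
  64 | 0100011111110001001 | 0 | 0
  65 | 1000111111100010010 | 1 | 0
  66 | 0001111111000100100 | 0 | 1
  67 | 0011111110001001001 | 0 | 0
  68 | 0111111100010010010 | 0 | 1
  69 | 1111111000100100101 | 1 | 0
  70 | 1111110001001001010 | 1 | 0
  71 | 1111100010010010100 | 1 | 1
  72 | 1111000100100101001 | 1 | 1
  73 | 1110001001001010011 | 1 | 1
  74 | 1100010010010100111 | 1 | 1
  75 | 1000100100101001111 | 1 | 1
  76 | 0001001001010011111 | 0 | 0
  77 | 0010010010100111110 | 0 | 0
  78 | 0100100101001111100 | 0 | 1
  79 | 1001001010011111001 | 1 | 1
  80 | 0010010100111110011 | 0 | 0
  81 | 0100101001111100110 | 0 | 1
  82 | 1001010011111001101 | 1 | 0
  83 | 0010100111110011010 | 0 | 1
  84 | 0101001111100110101 | 0 | 1
  85 | 1010011111001101011 | 1 | 1
  86 | 0100111110011010111 | 0 | 0
  87 | 1001111100110101110 | 1 | 0
  88 | 0011111001101011100 | 0 | 0
  89 | 0111110011010111000 | 0 | 1
  90 | 1111100110101110001 | 1 | 1
  91 | 1111001101011100011 | 1 | 1
  92 | 1110011010111000111 | 1 | 0
  93 | 1100110101110001110 | 1 | 1
  94 | 1001101011100011101 | 1 | 1
  95 | 0011010111000111011 | 0 | 0
  96 | 0110101110001110110 | 0 | 0
  97 | 1101011100011101100 | 1 | 1
  98 | 1010111000111011001 | 1 | 1
  99 | 0101110001110110011 | 0 | 0

0111000011110101001010011000110111011101101000110101010010000000010001111111000100100101001111100110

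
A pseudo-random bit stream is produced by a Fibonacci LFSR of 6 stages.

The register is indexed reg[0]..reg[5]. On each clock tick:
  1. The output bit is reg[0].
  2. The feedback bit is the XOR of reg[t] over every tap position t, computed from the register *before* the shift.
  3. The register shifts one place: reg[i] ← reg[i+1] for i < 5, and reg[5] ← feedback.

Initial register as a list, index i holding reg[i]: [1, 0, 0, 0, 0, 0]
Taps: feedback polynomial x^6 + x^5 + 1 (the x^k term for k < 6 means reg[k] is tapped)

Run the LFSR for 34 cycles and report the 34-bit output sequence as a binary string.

tick  register→output (feedback)
  0  100000→1 (1)
  1  000001→0 (1)
  2  000011→0 (1)
  3  000111→0 (1)
  4  001111→0 (1)
  5  011111→0 (1)
  6  111111→1 (0)
  7  111110→1 (1)
  8  111101→1 (0)
  9  111010→1 (1)
 10  110101→1 (0)
 11  101010→1 (1)
 12  010101→0 (1)
 13  101011→1 (0)
 14  010110→0 (0)
 15  101100→1 (1)
 16  011001→0 (1)
 17  110011→1 (0)
 18  100110→1 (1)
 19  001101→0 (1)
 20  011011→0 (1)
 21  110111→1 (0)
 22  101110→1 (1)
 23  011101→0 (1)
 24  111011→1 (0)
 25  110110→1 (1)
 26  101101→1 (0)
 27  011010→0 (0)
 28  110100→1 (1)
 29  101001→1 (0)
 30  010010→0 (0)
 31  100100→1 (1)
 32  001001→0 (1)
 33  010011→0 (1)

1000001111110101011001101110110100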